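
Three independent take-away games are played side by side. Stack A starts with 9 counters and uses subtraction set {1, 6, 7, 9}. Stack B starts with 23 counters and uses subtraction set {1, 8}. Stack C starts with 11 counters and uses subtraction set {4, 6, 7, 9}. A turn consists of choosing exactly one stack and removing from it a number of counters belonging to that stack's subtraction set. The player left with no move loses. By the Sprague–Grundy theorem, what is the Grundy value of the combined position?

Stack A, S = {1, 6, 7, 9}:
G(0) = 0
G(1) = mex{0} = 1
G(2) = mex{1} = 0
G(3) = mex{0} = 1
G(4) = mex{1} = 0
G(5) = mex{0} = 1
G(6) = mex{1,0} = 2
G(7) = mex{2,1,0} = 3
G(8) = mex{3,0,1} = 2
G(9) = mex{2,1,0,0} = 3
G_A(9) = 3.
Stack B, S = {1, 8}:
n :  0  1  2  3  4  5  6  7  8  9 10 11 12 13 14 15 16 17 18 19 20 21 22 23
G :  0  1  0  1  0  1  0  1  2  0  1  0  1  0  1  0  1  2  0  1  0  1  0  1
G_B(23) = 1.
Stack C, S = {4, 6, 7, 9}:
n :  0  1  2  3  4  5  6  7  8  9 10 11
G :  0  0  0  0  1  1  1  1  2  2  2  2
G_C(11) = 2.
Combined Grundy value = 3 ⊕ 1 ⊕ 2 = 0.

0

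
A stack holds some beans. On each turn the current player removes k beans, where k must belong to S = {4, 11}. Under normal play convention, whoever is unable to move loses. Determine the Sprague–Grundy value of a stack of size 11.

2

n :  0  1  2  3  4  5  6  7  8  9 10 11
G :  0  0  0  0  1  1  1  1  0  0  0  2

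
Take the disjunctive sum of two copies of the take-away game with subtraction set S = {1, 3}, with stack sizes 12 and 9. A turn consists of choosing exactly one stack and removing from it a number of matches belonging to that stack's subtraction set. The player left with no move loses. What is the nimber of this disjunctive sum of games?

All stacks use S = {1, 3}:
n :  0  1  2  3  4  5  6  7  8  9 10 11 12
G :  0  1  0  1  0  1  0  1  0  1  0  1  0
Stack A: G(12) = 0.
Stack B: G(9) = 1.
Combined Grundy value = 0 ⊕ 1 = 1.

1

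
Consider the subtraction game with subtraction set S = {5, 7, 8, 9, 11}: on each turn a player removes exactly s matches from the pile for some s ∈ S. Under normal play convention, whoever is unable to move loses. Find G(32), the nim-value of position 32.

0

n :  0  1  2  3  4  5  6  7  8  9 10 11 12 13 14 15 16 17 18 19 20 21 22 23 24 25 26 27 28 29 30 31 32
G :  0  0  0  0  0  1  1  1  1  1  2  2  2  2  2  3  0  0  0  0  0  1  1  1  1  1  2  2  2  2  2  3  0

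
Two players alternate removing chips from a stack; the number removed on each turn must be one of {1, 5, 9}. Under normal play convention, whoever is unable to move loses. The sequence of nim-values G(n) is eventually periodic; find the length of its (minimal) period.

n :  0  1  2  3  4  5  6  7  8  9 10 11 12 13 14
G :  0  1  0  1  0  1  0  1  0  1  0  1  0  1  0
G(n+2) = G(n) holds for n = 0,…,8 (a full window of length max(S) = 9), so the sequence is purely periodic with period 2.

2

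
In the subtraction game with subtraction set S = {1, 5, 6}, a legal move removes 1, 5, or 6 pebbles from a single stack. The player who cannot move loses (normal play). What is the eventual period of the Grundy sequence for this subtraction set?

n :  0  1  2  3  4  5  6  7  8  9 10 11 12 13 14 15 16 17 18 19 20 21 22 23
G :  0  1  0  1  0  1  2  3  2  3  2  0  1  0  1  0  1  2  3  2  3  2  0  1
G(n+11) = G(n) holds for n = 0,…,5 (a full window of length max(S) = 6), so the sequence is purely periodic with period 11.

11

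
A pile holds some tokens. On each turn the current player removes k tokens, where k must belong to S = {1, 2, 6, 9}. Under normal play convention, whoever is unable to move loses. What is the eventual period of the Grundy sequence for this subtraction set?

G(0) = 0
G(1) = mex{0} = 1
G(2) = mex{1,0} = 2
G(3) = mex{2,1} = 0
G(4) = mex{0,2} = 1
G(5) = mex{1,0} = 2
G(6) = mex{2,1,0} = 3
G(7) = mex{3,2,1} = 0
G(8) = mex{0,3,2} = 1
G(9) = mex{1,0,0,0} = 2
G(10) = mex{2,1,1,1} = 0
G(11) = mex{0,2,2,2} = 1
G(12) = mex{1,0,3,0} = 2
G(13) = mex{2,1,0,1} = 3
G(14) = mex{3,2,1,2} = 0
G(15) = mex{0,3,2,3} = 1
G(16) = mex{1,0,0,0} = 2
G(17) = mex{2,1,1,1} = 0
G(n+7) = G(n) holds for n = 0,…,8 (a full window of length max(S) = 9), so the sequence is purely periodic with period 7.

7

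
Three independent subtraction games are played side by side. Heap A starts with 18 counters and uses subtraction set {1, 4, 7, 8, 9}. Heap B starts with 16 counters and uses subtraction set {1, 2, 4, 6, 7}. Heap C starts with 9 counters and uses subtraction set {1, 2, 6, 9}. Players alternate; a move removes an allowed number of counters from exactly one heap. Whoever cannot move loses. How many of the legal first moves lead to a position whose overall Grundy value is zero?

Heap A, S = {1, 4, 7, 8, 9}:
G(0) = 0
G(1) = mex{0} = 1
G(2) = mex{1} = 0
G(3) = mex{0} = 1
G(4) = mex{1,0} = 2
G(5) = mex{2,1} = 0
G(6) = mex{0,0} = 1
G(7) = mex{1,1,0} = 2
G(8) = mex{2,2,1,0} = 3
G(9) = mex{3,0,0,1,0} = 2
G(10) = mex{2,1,1,0,1} = 3
G(11) = mex{3,2,2,1,0} = 4
G(12) = mex{4,3,0,2,1} = 5
G(13) = mex{5,2,1,0,2} = 3
G(14) = mex{3,3,2,1,0} = 4
G(15) = mex{4,4,3,2,1} = 0
G(16) = mex{0,5,2,3,2} = 1
G(17) = mex{1,3,3,2,3} = 0
G(18) = mex{0,4,4,3,2} = 1
G_A(18) = 1.
Heap B, S = {1, 2, 4, 6, 7}:
G(0) = 0
G(1) = mex{0} = 1
G(2) = mex{1,0} = 2
G(3) = mex{2,1} = 0
G(4) = mex{0,2,0} = 1
G(5) = mex{1,0,1} = 2
G(6) = mex{2,1,2,0} = 3
G(7) = mex{3,2,0,1,0} = 4
G(8) = mex{4,3,1,2,1} = 0
G(9) = mex{0,4,2,0,2} = 1
G(10) = mex{1,0,3,1,0} = 2
G(11) = mex{2,1,4,2,1} = 0
G(12) = mex{0,2,0,3,2} = 1
G(13) = mex{1,0,1,4,3} = 2
G(14) = mex{2,1,2,0,4} = 3
G(15) = mex{3,2,0,1,0} = 4
G(16) = mex{4,3,1,2,1} = 0
G_B(16) = 0.
Heap C, S = {1, 2, 6, 9}:
G(0) = 0
G(1) = mex{0} = 1
G(2) = mex{1,0} = 2
G(3) = mex{2,1} = 0
G(4) = mex{0,2} = 1
G(5) = mex{1,0} = 2
G(6) = mex{2,1,0} = 3
G(7) = mex{3,2,1} = 0
G(8) = mex{0,3,2} = 1
G(9) = mex{1,0,0,0} = 2
G_C(9) = 2.
Combined Grundy value = 1 ⊕ 0 ⊕ 2 = 3.
A winning move leaves total XOR = 0, i.e. changes one component's Grundy value g to g ⊕ X where X is the current total.
Heap A: need g' = 1⊕3 = 2. Options: 18−1→G=0, 18−4→G=4, 18−7→G=4, 18−8→G=3, 18−9→G=2. Hits: 1.
Heap B: need g' = 0⊕3 = 3. Options: 16−1→G=4, 16−2→G=3, 16−4→G=1, 16−6→G=2, 16−7→G=1. Hits: 1.
Heap C: need g' = 2⊕3 = 1. Options: 9−1→G=1, 9−2→G=0, 9−6→G=0, 9−9→G=0. Hits: 1.

3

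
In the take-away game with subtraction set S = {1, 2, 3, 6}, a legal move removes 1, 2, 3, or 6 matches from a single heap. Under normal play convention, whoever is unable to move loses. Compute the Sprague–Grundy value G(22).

2

n :  0  1  2  3  4  5  6  7  8  9 10 11 12 13 14 15 16 17 18 19 20 21 22
G :  0  1  2  3  0  1  2  3  0  1  2  3  0  1  2  3  0  1  2  3  0  1  2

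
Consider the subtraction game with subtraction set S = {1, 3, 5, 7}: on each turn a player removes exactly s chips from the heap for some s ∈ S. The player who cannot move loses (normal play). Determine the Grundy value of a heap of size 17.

G(0) = 0
G(1) = mex{0} = 1
G(2) = mex{1} = 0
G(3) = mex{0,0} = 1
G(4) = mex{1,1} = 0
G(5) = mex{0,0,0} = 1
G(6) = mex{1,1,1} = 0
G(7) = mex{0,0,0,0} = 1
G(8) = mex{1,1,1,1} = 0
G(9) = mex{0,0,0,0} = 1
G(10) = mex{1,1,1,1} = 0
G(11) = mex{0,0,0,0} = 1
G(12) = mex{1,1,1,1} = 0
G(13) = mex{0,0,0,0} = 1
G(14) = mex{1,1,1,1} = 0
G(15) = mex{0,0,0,0} = 1
G(16) = mex{1,1,1,1} = 0
G(17) = mex{0,0,0,0} = 1

1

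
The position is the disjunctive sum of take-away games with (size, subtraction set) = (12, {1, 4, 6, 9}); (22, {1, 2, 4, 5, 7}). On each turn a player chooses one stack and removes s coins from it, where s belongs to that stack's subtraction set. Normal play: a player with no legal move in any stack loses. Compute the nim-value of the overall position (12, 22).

1

Stack A, S = {1, 4, 6, 9}:
n :  0  1  2  3  4  5  6  7  8  9 10 11 12
G :  0  1  0  1  2  0  1  0  1  2  0  1  0
G_A(12) = 0.
Stack B, S = {1, 2, 4, 5, 7}:
G(0) = 0
G(1) = mex{0} = 1
G(2) = mex{1,0} = 2
G(3) = mex{2,1} = 0
G(4) = mex{0,2,0} = 1
G(5) = mex{1,0,1,0} = 2
G(6) = mex{2,1,2,1} = 0
G(7) = mex{0,2,0,2,0} = 1
G(8) = mex{1,0,1,0,1} = 2
G(9) = mex{2,1,2,1,2} = 0
G(10) = mex{0,2,0,2,0} = 1
G(11) = mex{1,0,1,0,1} = 2
G(12) = mex{2,1,2,1,2} = 0
G(13) = mex{0,2,0,2,0} = 1
G(14) = mex{1,0,1,0,1} = 2
G(15) = mex{2,1,2,1,2} = 0
G(16) = mex{0,2,0,2,0} = 1
G(17) = mex{1,0,1,0,1} = 2
G(18) = mex{2,1,2,1,2} = 0
G(19) = mex{0,2,0,2,0} = 1
G(20) = mex{1,0,1,0,1} = 2
G(21) = mex{2,1,2,1,2} = 0
G(22) = mex{0,2,0,2,0} = 1
G_B(22) = 1.
Combined Grundy value = 0 ⊕ 1 = 1.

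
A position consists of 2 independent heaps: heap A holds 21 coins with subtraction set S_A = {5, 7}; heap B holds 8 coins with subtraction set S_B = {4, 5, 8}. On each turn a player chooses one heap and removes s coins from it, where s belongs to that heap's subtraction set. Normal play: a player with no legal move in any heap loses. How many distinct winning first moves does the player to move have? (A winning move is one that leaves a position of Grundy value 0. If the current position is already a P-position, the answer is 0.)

Heap A, S = {5, 7}:
G(0) = 0
G(1) = mex{} = 0
G(2) = mex{} = 0
G(3) = mex{} = 0
G(4) = mex{} = 0
G(5) = mex{0} = 1
G(6) = mex{0} = 1
G(7) = mex{0,0} = 1
G(8) = mex{0,0} = 1
G(9) = mex{0,0} = 1
G(10) = mex{1,0} = 2
G(11) = mex{1,0} = 2
G(12) = mex{1,1} = 0
G(13) = mex{1,1} = 0
G(14) = mex{1,1} = 0
G(15) = mex{2,1} = 0
G(16) = mex{2,1} = 0
G(17) = mex{0,2} = 1
G(18) = mex{0,2} = 1
G(19) = mex{0,0} = 1
G(20) = mex{0,0} = 1
G(21) = mex{0,0} = 1
G_A(21) = 1.
Heap B, S = {4, 5, 8}:
n : 0 1 2 3 4 5 6 7 8
G : 0 0 0 0 1 1 1 1 2
G_B(8) = 2.
Combined Grundy value = 1 ⊕ 2 = 3.
A winning move leaves total XOR = 0, i.e. changes one component's Grundy value g to g ⊕ X where X is the current total.
Heap A: need g' = 1⊕3 = 2. Options: 21−5→G=0, 21−7→G=0. Hits: 0.
Heap B: need g' = 2⊕3 = 1. Options: 8−4→G=1, 8−5→G=0, 8−8→G=0. Hits: 1.

1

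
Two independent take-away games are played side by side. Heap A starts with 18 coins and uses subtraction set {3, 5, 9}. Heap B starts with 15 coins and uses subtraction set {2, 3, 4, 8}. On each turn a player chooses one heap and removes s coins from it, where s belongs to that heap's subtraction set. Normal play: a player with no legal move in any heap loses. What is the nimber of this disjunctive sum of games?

Heap A, S = {3, 5, 9}:
G(0) = 0
G(1) = mex{} = 0
G(2) = mex{} = 0
G(3) = mex{0} = 1
G(4) = mex{0} = 1
G(5) = mex{0,0} = 1
G(6) = mex{1,0} = 2
G(7) = mex{1,0} = 2
G(8) = mex{1,1} = 0
G(9) = mex{2,1,0} = 3
G(10) = mex{2,1,0} = 3
G(11) = mex{0,2,0} = 1
G(12) = mex{3,2,1} = 0
G(13) = mex{3,0,1} = 2
G(14) = mex{1,3,1} = 0
G(15) = mex{0,3,2} = 1
G(16) = mex{2,1,2} = 0
G(17) = mex{0,0,0} = 1
G(18) = mex{1,2,3} = 0
G_A(18) = 0.
Heap B, S = {2, 3, 4, 8}:
n :  0  1  2  3  4  5  6  7  8  9 10 11 12 13 14 15
G :  0  0  1  1  2  2  0  0  1  1  2  2  0  0  1  1
G_B(15) = 1.
Combined Grundy value = 0 ⊕ 1 = 1.

1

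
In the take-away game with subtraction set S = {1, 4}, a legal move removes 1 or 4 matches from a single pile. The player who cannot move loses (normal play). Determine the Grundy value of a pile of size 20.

n :  0  1  2  3  4  5  6  7  8  9 10 11 12 13 14 15 16 17 18 19 20
G :  0  1  0  1  2  0  1  0  1  2  0  1  0  1  2  0  1  0  1  2  0

0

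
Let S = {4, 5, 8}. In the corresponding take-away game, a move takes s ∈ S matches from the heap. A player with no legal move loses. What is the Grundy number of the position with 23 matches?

n :  0  1  2  3  4  5  6  7  8  9 10 11 12 13 14 15 16 17 18 19 20 21 22 23
G :  0  0  0  0  1  1  1  1  2  2  2  2  0  0  0  0  1  1  1  1  2  2  2  2

2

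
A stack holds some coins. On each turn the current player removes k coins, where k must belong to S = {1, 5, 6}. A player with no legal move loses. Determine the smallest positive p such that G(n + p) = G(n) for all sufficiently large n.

n :  0  1  2  3  4  5  6  7  8  9 10 11 12 13 14 15 16 17 18 19 20 21 22 23
G :  0  1  0  1  0  1  2  3  2  3  2  0  1  0  1  0  1  2  3  2  3  2  0  1
G(n+11) = G(n) holds for n = 0,…,5 (a full window of length max(S) = 6), so the sequence is purely periodic with period 11.

11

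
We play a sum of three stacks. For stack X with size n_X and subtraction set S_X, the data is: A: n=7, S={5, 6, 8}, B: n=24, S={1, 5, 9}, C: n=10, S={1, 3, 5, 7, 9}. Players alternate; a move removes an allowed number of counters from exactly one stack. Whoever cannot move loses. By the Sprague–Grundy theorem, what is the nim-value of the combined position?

1

Stack A, S = {5, 6, 8}:
G(0) = 0
G(1) = mex{} = 0
G(2) = mex{} = 0
G(3) = mex{} = 0
G(4) = mex{} = 0
G(5) = mex{0} = 1
G(6) = mex{0,0} = 1
G(7) = mex{0,0} = 1
G_A(7) = 1.
Stack B, S = {1, 5, 9}:
G(0) = 0
G(1) = mex{0} = 1
G(2) = mex{1} = 0
G(3) = mex{0} = 1
G(4) = mex{1} = 0
G(5) = mex{0,0} = 1
G(6) = mex{1,1} = 0
G(7) = mex{0,0} = 1
G(8) = mex{1,1} = 0
G(9) = mex{0,0,0} = 1
G(10) = mex{1,1,1} = 0
G(11) = mex{0,0,0} = 1
G(12) = mex{1,1,1} = 0
G(13) = mex{0,0,0} = 1
G(14) = mex{1,1,1} = 0
G(15) = mex{0,0,0} = 1
G(16) = mex{1,1,1} = 0
G(17) = mex{0,0,0} = 1
G(18) = mex{1,1,1} = 0
G(19) = mex{0,0,0} = 1
G(20) = mex{1,1,1} = 0
G(21) = mex{0,0,0} = 1
G(22) = mex{1,1,1} = 0
G(23) = mex{0,0,0} = 1
G(24) = mex{1,1,1} = 0
G_B(24) = 0.
Stack C, S = {1, 3, 5, 7, 9}:
n :  0  1  2  3  4  5  6  7  8  9 10
G :  0  1  0  1  0  1  0  1  0  1  0
G_C(10) = 0.
Combined Grundy value = 1 ⊕ 0 ⊕ 0 = 1.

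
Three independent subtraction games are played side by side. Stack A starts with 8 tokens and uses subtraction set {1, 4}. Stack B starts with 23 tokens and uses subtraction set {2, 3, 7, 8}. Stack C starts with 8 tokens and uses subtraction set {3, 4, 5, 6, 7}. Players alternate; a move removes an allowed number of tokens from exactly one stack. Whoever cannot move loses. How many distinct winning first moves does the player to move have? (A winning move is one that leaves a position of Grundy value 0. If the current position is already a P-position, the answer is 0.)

2

Stack A, S = {1, 4}:
n : 0 1 2 3 4 5 6 7 8
G : 0 1 0 1 2 0 1 0 1
G_A(8) = 1.
Stack B, S = {2, 3, 7, 8}:
G(0) = 0
G(1) = mex{} = 0
G(2) = mex{0} = 1
G(3) = mex{0,0} = 1
G(4) = mex{1,0} = 2
G(5) = mex{1,1} = 0
G(6) = mex{2,1} = 0
G(7) = mex{0,2,0} = 1
G(8) = mex{0,0,0,0} = 1
G(9) = mex{1,0,1,0} = 2
G(10) = mex{1,1,1,1} = 0
G(11) = mex{2,1,2,1} = 0
G(12) = mex{0,2,0,2} = 1
G(13) = mex{0,0,0,0} = 1
G(14) = mex{1,0,1,0} = 2
G(15) = mex{1,1,1,1} = 0
G(16) = mex{2,1,2,1} = 0
G(17) = mex{0,2,0,2} = 1
G(18) = mex{0,0,0,0} = 1
G(19) = mex{1,0,1,0} = 2
G(20) = mex{1,1,1,1} = 0
G(21) = mex{2,1,2,1} = 0
G(22) = mex{0,2,0,2} = 1
G(23) = mex{0,0,0,0} = 1
G_B(23) = 1.
Stack C, S = {3, 4, 5, 6, 7}:
G(0) = 0
G(1) = mex{} = 0
G(2) = mex{} = 0
G(3) = mex{0} = 1
G(4) = mex{0,0} = 1
G(5) = mex{0,0,0} = 1
G(6) = mex{1,0,0,0} = 2
G(7) = mex{1,1,0,0,0} = 2
G(8) = mex{1,1,1,0,0} = 2
G_C(8) = 2.
Combined Grundy value = 1 ⊕ 1 ⊕ 2 = 2.
A winning move leaves total XOR = 0, i.e. changes one component's Grundy value g to g ⊕ X where X is the current total.
Stack A: need g' = 1⊕2 = 3. Options: 8−1→G=0, 8−4→G=2. Hits: 0.
Stack B: need g' = 1⊕2 = 3. Options: 23−2→G=0, 23−3→G=0, 23−7→G=0, 23−8→G=0. Hits: 0.
Stack C: need g' = 2⊕2 = 0. Options: 8−3→G=1, 8−4→G=1, 8−5→G=1, 8−6→G=0, 8−7→G=0. Hits: 2.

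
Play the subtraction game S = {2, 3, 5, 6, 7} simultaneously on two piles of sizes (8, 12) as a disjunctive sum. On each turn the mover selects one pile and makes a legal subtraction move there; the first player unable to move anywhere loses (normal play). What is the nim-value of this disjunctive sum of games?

All piles use S = {2, 3, 5, 6, 7}:
G(0) = 0
G(1) = mex{} = 0
G(2) = mex{0} = 1
G(3) = mex{0,0} = 1
G(4) = mex{1,0} = 2
G(5) = mex{1,1,0} = 2
G(6) = mex{2,1,0,0} = 3
G(7) = mex{2,2,1,0,0} = 3
G(8) = mex{3,2,1,1,0} = 4
G(9) = mex{3,3,2,1,1} = 0
G(10) = mex{4,3,2,2,1} = 0
G(11) = mex{0,4,3,2,2} = 1
G(12) = mex{0,0,3,3,2} = 1
Pile A: G(8) = 4.
Pile B: G(12) = 1.
Combined Grundy value = 4 ⊕ 1 = 5.

5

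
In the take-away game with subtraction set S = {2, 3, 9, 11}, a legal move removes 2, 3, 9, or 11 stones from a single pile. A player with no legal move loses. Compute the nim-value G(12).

G(0) = 0
G(1) = mex{} = 0
G(2) = mex{0} = 1
G(3) = mex{0,0} = 1
G(4) = mex{1,0} = 2
G(5) = mex{1,1} = 0
G(6) = mex{2,1} = 0
G(7) = mex{0,2} = 1
G(8) = mex{0,0} = 1
G(9) = mex{1,0,0} = 2
G(10) = mex{1,1,0} = 2
G(11) = mex{2,1,1,0} = 3
G(12) = mex{2,2,1,0} = 3

3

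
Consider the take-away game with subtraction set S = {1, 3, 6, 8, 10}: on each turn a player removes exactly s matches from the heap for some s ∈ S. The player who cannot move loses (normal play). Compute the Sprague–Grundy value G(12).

1

n :  0  1  2  3  4  5  6  7  8  9 10 11 12
G :  0  1  0  1  0  1  2  3  2  0  1  0  1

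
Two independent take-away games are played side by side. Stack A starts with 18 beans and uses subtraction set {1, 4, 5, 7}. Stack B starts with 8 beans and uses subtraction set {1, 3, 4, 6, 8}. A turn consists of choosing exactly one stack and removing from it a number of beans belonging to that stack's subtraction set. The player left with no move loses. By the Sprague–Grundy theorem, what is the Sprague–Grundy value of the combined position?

1

Stack A, S = {1, 4, 5, 7}:
n :  0  1  2  3  4  5  6  7  8  9 10 11 12 13 14 15 16 17 18
G :  0  1  0  1  2  3  2  3  0  1  0  1  2  3  2  3  0  1  0
G_A(18) = 0.
Stack B, S = {1, 3, 4, 6, 8}:
G(0) = 0
G(1) = mex{0} = 1
G(2) = mex{1} = 0
G(3) = mex{0,0} = 1
G(4) = mex{1,1,0} = 2
G(5) = mex{2,0,1} = 3
G(6) = mex{3,1,0,0} = 2
G(7) = mex{2,2,1,1} = 0
G(8) = mex{0,3,2,0,0} = 1
G_B(8) = 1.
Combined Grundy value = 0 ⊕ 1 = 1.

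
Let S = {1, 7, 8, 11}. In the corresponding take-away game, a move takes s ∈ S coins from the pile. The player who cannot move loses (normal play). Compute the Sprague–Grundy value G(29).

n :  0  1  2  3  4  5  6  7  8  9 10 11 12 13 14 15 16 17 18 19 20 21 22 23 24 25 26 27 28 29
G :  0  1  0  1  0  1  0  1  2  3  2  3  2  3  2  3  0  1  0  1  0  1  0  1  2  3  2  3  2  3

3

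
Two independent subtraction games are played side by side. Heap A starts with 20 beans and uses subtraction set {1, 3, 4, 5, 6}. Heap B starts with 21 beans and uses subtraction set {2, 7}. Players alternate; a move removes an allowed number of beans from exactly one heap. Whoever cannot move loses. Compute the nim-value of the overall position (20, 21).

1

Heap A, S = {1, 3, 4, 5, 6}:
G(0) = 0
G(1) = mex{0} = 1
G(2) = mex{1} = 0
G(3) = mex{0,0} = 1
G(4) = mex{1,1,0} = 2
G(5) = mex{2,0,1,0} = 3
G(6) = mex{3,1,0,1,0} = 2
G(7) = mex{2,2,1,0,1} = 3
G(8) = mex{3,3,2,1,0} = 4
G(9) = mex{4,2,3,2,1} = 0
G(10) = mex{0,3,2,3,2} = 1
G(11) = mex{1,4,3,2,3} = 0
G(12) = mex{0,0,4,3,2} = 1
G(13) = mex{1,1,0,4,3} = 2
G(14) = mex{2,0,1,0,4} = 3
G(15) = mex{3,1,0,1,0} = 2
G(16) = mex{2,2,1,0,1} = 3
G(17) = mex{3,3,2,1,0} = 4
G(18) = mex{4,2,3,2,1} = 0
G(19) = mex{0,3,2,3,2} = 1
G(20) = mex{1,4,3,2,3} = 0
G_A(20) = 0.
Heap B, S = {2, 7}:
G(0) = 0
G(1) = mex{} = 0
G(2) = mex{0} = 1
G(3) = mex{0} = 1
G(4) = mex{1} = 0
G(5) = mex{1} = 0
G(6) = mex{0} = 1
G(7) = mex{0,0} = 1
G(8) = mex{1,0} = 2
G(9) = mex{1,1} = 0
G(10) = mex{2,1} = 0
G(11) = mex{0,0} = 1
G(12) = mex{0,0} = 1
G(13) = mex{1,1} = 0
G(14) = mex{1,1} = 0
G(15) = mex{0,2} = 1
G(16) = mex{0,0} = 1
G(17) = mex{1,0} = 2
G(18) = mex{1,1} = 0
G(19) = mex{2,1} = 0
G(20) = mex{0,0} = 1
G(21) = mex{0,0} = 1
G_B(21) = 1.
Combined Grundy value = 0 ⊕ 1 = 1.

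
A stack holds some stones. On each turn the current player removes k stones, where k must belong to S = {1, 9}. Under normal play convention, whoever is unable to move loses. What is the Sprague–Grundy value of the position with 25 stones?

1

G(0) = 0
G(1) = mex{0} = 1
G(2) = mex{1} = 0
G(3) = mex{0} = 1
G(4) = mex{1} = 0
G(5) = mex{0} = 1
G(6) = mex{1} = 0
G(7) = mex{0} = 1
G(8) = mex{1} = 0
G(9) = mex{0,0} = 1
G(10) = mex{1,1} = 0
G(11) = mex{0,0} = 1
G(12) = mex{1,1} = 0
G(13) = mex{0,0} = 1
G(14) = mex{1,1} = 0
G(15) = mex{0,0} = 1
G(16) = mex{1,1} = 0
G(17) = mex{0,0} = 1
G(18) = mex{1,1} = 0
G(19) = mex{0,0} = 1
G(20) = mex{1,1} = 0
G(21) = mex{0,0} = 1
G(22) = mex{1,1} = 0
G(23) = mex{0,0} = 1
G(24) = mex{1,1} = 0
G(25) = mex{0,0} = 1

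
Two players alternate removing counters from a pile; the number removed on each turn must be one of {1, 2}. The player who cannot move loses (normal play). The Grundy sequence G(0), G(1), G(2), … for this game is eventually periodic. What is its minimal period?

3

n :  0  1  2  3  4  5  6  7  8  9 10 11 12 13 14
G :  0  1  2  0  1  2  0  1  2  0  1  2  0  1  2
G(n+3) = G(n) holds for n = 0,…,1 (a full window of length max(S) = 2), so the sequence is purely periodic with period 3.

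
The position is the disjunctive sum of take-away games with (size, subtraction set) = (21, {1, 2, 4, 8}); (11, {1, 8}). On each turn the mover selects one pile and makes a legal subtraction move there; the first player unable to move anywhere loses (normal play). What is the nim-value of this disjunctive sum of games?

0

Pile A, S = {1, 2, 4, 8}:
G(0) = 0
G(1) = mex{0} = 1
G(2) = mex{1,0} = 2
G(3) = mex{2,1} = 0
G(4) = mex{0,2,0} = 1
G(5) = mex{1,0,1} = 2
G(6) = mex{2,1,2} = 0
G(7) = mex{0,2,0} = 1
G(8) = mex{1,0,1,0} = 2
G(9) = mex{2,1,2,1} = 0
G(10) = mex{0,2,0,2} = 1
G(11) = mex{1,0,1,0} = 2
G(12) = mex{2,1,2,1} = 0
G(13) = mex{0,2,0,2} = 1
G(14) = mex{1,0,1,0} = 2
G(15) = mex{2,1,2,1} = 0
G(16) = mex{0,2,0,2} = 1
G(17) = mex{1,0,1,0} = 2
G(18) = mex{2,1,2,1} = 0
G(19) = mex{0,2,0,2} = 1
G(20) = mex{1,0,1,0} = 2
G(21) = mex{2,1,2,1} = 0
G_A(21) = 0.
Pile B, S = {1, 8}:
G(0) = 0
G(1) = mex{0} = 1
G(2) = mex{1} = 0
G(3) = mex{0} = 1
G(4) = mex{1} = 0
G(5) = mex{0} = 1
G(6) = mex{1} = 0
G(7) = mex{0} = 1
G(8) = mex{1,0} = 2
G(9) = mex{2,1} = 0
G(10) = mex{0,0} = 1
G(11) = mex{1,1} = 0
G_B(11) = 0.
Combined Grundy value = 0 ⊕ 0 = 0.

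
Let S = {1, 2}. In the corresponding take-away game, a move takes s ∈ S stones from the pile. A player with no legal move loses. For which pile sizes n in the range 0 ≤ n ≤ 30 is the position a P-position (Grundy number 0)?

G(0) = 0
G(1) = mex{0} = 1
G(2) = mex{1,0} = 2
G(3) = mex{2,1} = 0
G(4) = mex{0,2} = 1
G(5) = mex{1,0} = 2
G(6) = mex{2,1} = 0
G(7) = mex{0,2} = 1
G(8) = mex{1,0} = 2
G(9) = mex{2,1} = 0
G(10) = mex{0,2} = 1
G(11) = mex{1,0} = 2
G(12) = mex{2,1} = 0
G(13) = mex{0,2} = 1
G(14) = mex{1,0} = 2
G(15) = mex{2,1} = 0
G(16) = mex{0,2} = 1
G(17) = mex{1,0} = 2
G(18) = mex{2,1} = 0
G(19) = mex{0,2} = 1
G(20) = mex{1,0} = 2
G(21) = mex{2,1} = 0
G(22) = mex{0,2} = 1
G(23) = mex{1,0} = 2
G(24) = mex{2,1} = 0
G(25) = mex{0,2} = 1
G(26) = mex{1,0} = 2
G(27) = mex{2,1} = 0
G(28) = mex{0,2} = 1
G(29) = mex{1,0} = 2
G(30) = mex{2,1} = 0
P-positions are exactly the n with G(n) = 0.

0, 3, 6, 9, 12, 15, 18, 21, 24, 27, 30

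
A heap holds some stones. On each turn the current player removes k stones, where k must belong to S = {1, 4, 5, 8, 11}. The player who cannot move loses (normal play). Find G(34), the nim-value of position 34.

1

G(0) = 0
G(1) = mex{0} = 1
G(2) = mex{1} = 0
G(3) = mex{0} = 1
G(4) = mex{1,0} = 2
G(5) = mex{2,1,0} = 3
G(6) = mex{3,0,1} = 2
G(7) = mex{2,1,0} = 3
G(8) = mex{3,2,1,0} = 4
G(9) = mex{4,3,2,1} = 0
G(10) = mex{0,2,3,0} = 1
G(11) = mex{1,3,2,1,0} = 4
G(12) = mex{4,4,3,2,1} = 0
G(13) = mex{0,0,4,3,0} = 1
G(14) = mex{1,1,0,2,1} = 3
G(15) = mex{3,4,1,3,2} = 0
G(16) = mex{0,0,4,4,3} = 1
G(17) = mex{1,1,0,0,2} = 3
G(18) = mex{3,3,1,1,3} = 0
G(19) = mex{0,0,3,4,4} = 1
G(20) = mex{1,1,0,0,0} = 2
G(21) = mex{2,3,1,1,1} = 0
G(22) = mex{0,0,3,3,4} = 1
G(23) = mex{1,1,0,0,0} = 2
G(24) = mex{2,2,1,1,1} = 0
G(25) = mex{0,0,2,3,3} = 1
G(26) = mex{1,1,0,0,0} = 2
G(27) = mex{2,2,1,1,1} = 0
G(28) = mex{0,0,2,2,3} = 1
G(29) = mex{1,1,0,0,0} = 2
G(30) = mex{2,2,1,1,1} = 0
G(31) = mex{0,0,2,2,2} = 1
G(32) = mex{1,1,0,0,0} = 2
G(33) = mex{2,2,1,1,1} = 0
G(34) = mex{0,0,2,2,2} = 1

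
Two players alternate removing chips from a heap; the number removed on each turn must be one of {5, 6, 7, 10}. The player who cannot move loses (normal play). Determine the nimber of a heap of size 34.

0

G(0) = 0
G(1) = mex{} = 0
G(2) = mex{} = 0
G(3) = mex{} = 0
G(4) = mex{} = 0
G(5) = mex{0} = 1
G(6) = mex{0,0} = 1
G(7) = mex{0,0,0} = 1
G(8) = mex{0,0,0} = 1
G(9) = mex{0,0,0} = 1
G(10) = mex{1,0,0,0} = 2
G(11) = mex{1,1,0,0} = 2
G(12) = mex{1,1,1,0} = 2
G(13) = mex{1,1,1,0} = 2
G(14) = mex{1,1,1,0} = 2
G(15) = mex{2,1,1,1} = 0
G(16) = mex{2,2,1,1} = 0
G(17) = mex{2,2,2,1} = 0
G(18) = mex{2,2,2,1} = 0
G(19) = mex{2,2,2,1} = 0
G(20) = mex{0,2,2,2} = 1
G(21) = mex{0,0,2,2} = 1
G(22) = mex{0,0,0,2} = 1
G(23) = mex{0,0,0,2} = 1
G(24) = mex{0,0,0,2} = 1
G(25) = mex{1,0,0,0} = 2
G(26) = mex{1,1,0,0} = 2
G(27) = mex{1,1,1,0} = 2
G(28) = mex{1,1,1,0} = 2
G(29) = mex{1,1,1,0} = 2
G(30) = mex{2,1,1,1} = 0
G(31) = mex{2,2,1,1} = 0
G(32) = mex{2,2,2,1} = 0
G(33) = mex{2,2,2,1} = 0
G(34) = mex{2,2,2,1} = 0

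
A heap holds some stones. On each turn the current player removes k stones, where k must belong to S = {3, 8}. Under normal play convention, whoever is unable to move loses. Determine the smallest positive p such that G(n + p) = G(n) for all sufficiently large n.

11

G(0) = 0
G(1) = mex{} = 0
G(2) = mex{} = 0
G(3) = mex{0} = 1
G(4) = mex{0} = 1
G(5) = mex{0} = 1
G(6) = mex{1} = 0
G(7) = mex{1} = 0
G(8) = mex{1,0} = 2
G(9) = mex{0,0} = 1
G(10) = mex{0,0} = 1
G(11) = mex{2,1} = 0
G(12) = mex{1,1} = 0
G(13) = mex{1,1} = 0
G(14) = mex{0,0} = 1
G(15) = mex{0,0} = 1
G(16) = mex{0,2} = 1
G(17) = mex{1,1} = 0
G(18) = mex{1,1} = 0
G(19) = mex{1,0} = 2
G(20) = mex{0,0} = 1
G(21) = mex{0,0} = 1
G(22) = mex{2,1} = 0
G(23) = mex{1,1} = 0
G(n+11) = G(n) holds for n = 0,…,7 (a full window of length max(S) = 8), so the sequence is purely periodic with period 11.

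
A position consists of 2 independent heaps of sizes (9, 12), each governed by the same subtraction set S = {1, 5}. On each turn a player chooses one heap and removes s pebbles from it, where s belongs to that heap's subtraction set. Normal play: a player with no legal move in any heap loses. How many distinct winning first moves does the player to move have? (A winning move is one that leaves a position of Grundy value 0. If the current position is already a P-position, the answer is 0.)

4

All heaps use S = {1, 5}:
G(0) = 0
G(1) = mex{0} = 1
G(2) = mex{1} = 0
G(3) = mex{0} = 1
G(4) = mex{1} = 0
G(5) = mex{0,0} = 1
G(6) = mex{1,1} = 0
G(7) = mex{0,0} = 1
G(8) = mex{1,1} = 0
G(9) = mex{0,0} = 1
G(10) = mex{1,1} = 0
G(11) = mex{0,0} = 1
G(12) = mex{1,1} = 0
Heap A: G(9) = 1.
Heap B: G(12) = 0.
Combined Grundy value = 1 ⊕ 0 = 1.
A winning move leaves total XOR = 0, i.e. changes one component's Grundy value g to g ⊕ X where X is the current total.
Heap A: need g' = 1⊕1 = 0. Options: 9−1→G=0, 9−5→G=0. Hits: 2.
Heap B: need g' = 0⊕1 = 1. Options: 12−1→G=1, 12−5→G=1. Hits: 2.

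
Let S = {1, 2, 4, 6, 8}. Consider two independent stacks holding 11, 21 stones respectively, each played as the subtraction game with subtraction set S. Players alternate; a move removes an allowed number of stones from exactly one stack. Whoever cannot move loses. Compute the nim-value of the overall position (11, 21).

All stacks use S = {1, 2, 4, 6, 8}:
n :  0  1  2  3  4  5  6  7  8  9 10 11 12 13 14 15 16 17 18 19 20 21
G :  0  1  2  0  1  2  3  4  5  3  0  1  2  0  1  2  3  4  5  3  0  1
Stack A: G(11) = 1.
Stack B: G(21) = 1.
Combined Grundy value = 1 ⊕ 1 = 0.

0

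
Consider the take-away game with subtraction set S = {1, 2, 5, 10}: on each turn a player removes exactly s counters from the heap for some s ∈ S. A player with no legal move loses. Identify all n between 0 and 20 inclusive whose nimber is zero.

0, 3, 6, 9, 12, 15, 18

G(0) = 0
G(1) = mex{0} = 1
G(2) = mex{1,0} = 2
G(3) = mex{2,1} = 0
G(4) = mex{0,2} = 1
G(5) = mex{1,0,0} = 2
G(6) = mex{2,1,1} = 0
G(7) = mex{0,2,2} = 1
G(8) = mex{1,0,0} = 2
G(9) = mex{2,1,1} = 0
G(10) = mex{0,2,2,0} = 1
G(11) = mex{1,0,0,1} = 2
G(12) = mex{2,1,1,2} = 0
G(13) = mex{0,2,2,0} = 1
G(14) = mex{1,0,0,1} = 2
G(15) = mex{2,1,1,2} = 0
G(16) = mex{0,2,2,0} = 1
G(17) = mex{1,0,0,1} = 2
G(18) = mex{2,1,1,2} = 0
G(19) = mex{0,2,2,0} = 1
G(20) = mex{1,0,0,1} = 2
P-positions are exactly the n with G(n) = 0.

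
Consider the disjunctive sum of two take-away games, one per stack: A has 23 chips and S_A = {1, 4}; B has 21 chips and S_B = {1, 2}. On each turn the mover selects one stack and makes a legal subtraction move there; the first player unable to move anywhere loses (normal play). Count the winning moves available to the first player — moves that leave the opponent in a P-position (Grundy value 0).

2

Stack A, S = {1, 4}:
n :  0  1  2  3  4  5  6  7  8  9 10 11 12 13 14 15 16 17 18 19 20 21 22 23
G :  0  1  0  1  2  0  1  0  1  2  0  1  0  1  2  0  1  0  1  2  0  1  0  1
G_A(23) = 1.
Stack B, S = {1, 2}:
G(0) = 0
G(1) = mex{0} = 1
G(2) = mex{1,0} = 2
G(3) = mex{2,1} = 0
G(4) = mex{0,2} = 1
G(5) = mex{1,0} = 2
G(6) = mex{2,1} = 0
G(7) = mex{0,2} = 1
G(8) = mex{1,0} = 2
G(9) = mex{2,1} = 0
G(10) = mex{0,2} = 1
G(11) = mex{1,0} = 2
G(12) = mex{2,1} = 0
G(13) = mex{0,2} = 1
G(14) = mex{1,0} = 2
G(15) = mex{2,1} = 0
G(16) = mex{0,2} = 1
G(17) = mex{1,0} = 2
G(18) = mex{2,1} = 0
G(19) = mex{0,2} = 1
G(20) = mex{1,0} = 2
G(21) = mex{2,1} = 0
G_B(21) = 0.
Combined Grundy value = 1 ⊕ 0 = 1.
A winning move leaves total XOR = 0, i.e. changes one component's Grundy value g to g ⊕ X where X is the current total.
Stack A: need g' = 1⊕1 = 0. Options: 23−1→G=0, 23−4→G=2. Hits: 1.
Stack B: need g' = 0⊕1 = 1. Options: 21−1→G=2, 21−2→G=1. Hits: 1.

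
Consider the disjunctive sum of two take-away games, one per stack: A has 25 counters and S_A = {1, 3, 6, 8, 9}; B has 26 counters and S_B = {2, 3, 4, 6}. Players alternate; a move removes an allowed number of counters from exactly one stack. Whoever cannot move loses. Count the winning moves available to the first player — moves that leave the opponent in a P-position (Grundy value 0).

4

Stack A, S = {1, 3, 6, 8, 9}:
G(0) = 0
G(1) = mex{0} = 1
G(2) = mex{1} = 0
G(3) = mex{0,0} = 1
G(4) = mex{1,1} = 0
G(5) = mex{0,0} = 1
G(6) = mex{1,1,0} = 2
G(7) = mex{2,0,1} = 3
G(8) = mex{3,1,0,0} = 2
G(9) = mex{2,2,1,1,0} = 3
G(10) = mex{3,3,0,0,1} = 2
G(11) = mex{2,2,1,1,0} = 3
G(12) = mex{3,3,2,0,1} = 4
G(13) = mex{4,2,3,1,0} = 5
G(14) = mex{5,3,2,2,1} = 0
G(15) = mex{0,4,3,3,2} = 1
G(16) = mex{1,5,2,2,3} = 0
G(17) = mex{0,0,3,3,2} = 1
G(18) = mex{1,1,4,2,3} = 0
G(19) = mex{0,0,5,3,2} = 1
G(20) = mex{1,1,0,4,3} = 2
G(21) = mex{2,0,1,5,4} = 3
G(22) = mex{3,1,0,0,5} = 2
G(23) = mex{2,2,1,1,0} = 3
G(24) = mex{3,3,0,0,1} = 2
G(25) = mex{2,2,1,1,0} = 3
G_A(25) = 3.
Stack B, S = {2, 3, 4, 6}:
n :  0  1  2  3  4  5  6  7  8  9 10 11 12 13 14 15 16 17 18 19 20 21 22 23 24 25 26
G :  0  0  1  1  2  2  3  3  0  0  1  1  2  2  3  3  0  0  1  1  2  2  3  3  0  0  1
G_B(26) = 1.
Combined Grundy value = 3 ⊕ 1 = 2.
A winning move leaves total XOR = 0, i.e. changes one component's Grundy value g to g ⊕ X where X is the current total.
Stack A: need g' = 3⊕2 = 1. Options: 25−1→G=2, 25−3→G=2, 25−6→G=1, 25−8→G=1, 25−9→G=0. Hits: 2.
Stack B: need g' = 1⊕2 = 3. Options: 26−2→G=0, 26−3→G=3, 26−4→G=3, 26−6→G=2. Hits: 2.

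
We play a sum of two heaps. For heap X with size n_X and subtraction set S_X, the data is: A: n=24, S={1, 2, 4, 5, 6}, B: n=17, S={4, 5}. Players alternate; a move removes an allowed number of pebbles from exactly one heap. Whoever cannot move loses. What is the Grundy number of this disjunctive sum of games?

3

Heap A, S = {1, 2, 4, 5, 6}:
G(0) = 0
G(1) = mex{0} = 1
G(2) = mex{1,0} = 2
G(3) = mex{2,1} = 0
G(4) = mex{0,2,0} = 1
G(5) = mex{1,0,1,0} = 2
G(6) = mex{2,1,2,1,0} = 3
G(7) = mex{3,2,0,2,1} = 4
G(8) = mex{4,3,1,0,2} = 5
G(9) = mex{5,4,2,1,0} = 3
G(10) = mex{3,5,3,2,1} = 0
G(11) = mex{0,3,4,3,2} = 1
G(12) = mex{1,0,5,4,3} = 2
G(13) = mex{2,1,3,5,4} = 0
G(14) = mex{0,2,0,3,5} = 1
G(15) = mex{1,0,1,0,3} = 2
G(16) = mex{2,1,2,1,0} = 3
G(17) = mex{3,2,0,2,1} = 4
G(18) = mex{4,3,1,0,2} = 5
G(19) = mex{5,4,2,1,0} = 3
G(20) = mex{3,5,3,2,1} = 0
G(21) = mex{0,3,4,3,2} = 1
G(22) = mex{1,0,5,4,3} = 2
G(23) = mex{2,1,3,5,4} = 0
G(24) = mex{0,2,0,3,5} = 1
G_A(24) = 1.
Heap B, S = {4, 5}:
G(0) = 0
G(1) = mex{} = 0
G(2) = mex{} = 0
G(3) = mex{} = 0
G(4) = mex{0} = 1
G(5) = mex{0,0} = 1
G(6) = mex{0,0} = 1
G(7) = mex{0,0} = 1
G(8) = mex{1,0} = 2
G(9) = mex{1,1} = 0
G(10) = mex{1,1} = 0
G(11) = mex{1,1} = 0
G(12) = mex{2,1} = 0
G(13) = mex{0,2} = 1
G(14) = mex{0,0} = 1
G(15) = mex{0,0} = 1
G(16) = mex{0,0} = 1
G(17) = mex{1,0} = 2
G_B(17) = 2.
Combined Grundy value = 1 ⊕ 2 = 3.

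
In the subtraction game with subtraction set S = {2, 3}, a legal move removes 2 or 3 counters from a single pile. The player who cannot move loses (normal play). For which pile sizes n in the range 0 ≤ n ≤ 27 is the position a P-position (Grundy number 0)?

n :  0  1  2  3  4  5  6  7  8  9 10 11 12 13 14 15 16 17 18 19 20 21 22 23 24 25 26 27
G :  0  0  1  1  2  0  0  1  1  2  0  0  1  1  2  0  0  1  1  2  0  0  1  1  2  0  0  1
P-positions are exactly the n with G(n) = 0.

0, 1, 5, 6, 10, 11, 15, 16, 20, 21, 25, 26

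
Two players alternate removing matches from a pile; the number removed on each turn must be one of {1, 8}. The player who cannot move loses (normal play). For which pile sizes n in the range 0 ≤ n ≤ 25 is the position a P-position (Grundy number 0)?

G(0) = 0
G(1) = mex{0} = 1
G(2) = mex{1} = 0
G(3) = mex{0} = 1
G(4) = mex{1} = 0
G(5) = mex{0} = 1
G(6) = mex{1} = 0
G(7) = mex{0} = 1
G(8) = mex{1,0} = 2
G(9) = mex{2,1} = 0
G(10) = mex{0,0} = 1
G(11) = mex{1,1} = 0
G(12) = mex{0,0} = 1
G(13) = mex{1,1} = 0
G(14) = mex{0,0} = 1
G(15) = mex{1,1} = 0
G(16) = mex{0,2} = 1
G(17) = mex{1,0} = 2
G(18) = mex{2,1} = 0
G(19) = mex{0,0} = 1
G(20) = mex{1,1} = 0
G(21) = mex{0,0} = 1
G(22) = mex{1,1} = 0
G(23) = mex{0,0} = 1
G(24) = mex{1,1} = 0
G(25) = mex{0,2} = 1
P-positions are exactly the n with G(n) = 0.

0, 2, 4, 6, 9, 11, 13, 15, 18, 20, 22, 24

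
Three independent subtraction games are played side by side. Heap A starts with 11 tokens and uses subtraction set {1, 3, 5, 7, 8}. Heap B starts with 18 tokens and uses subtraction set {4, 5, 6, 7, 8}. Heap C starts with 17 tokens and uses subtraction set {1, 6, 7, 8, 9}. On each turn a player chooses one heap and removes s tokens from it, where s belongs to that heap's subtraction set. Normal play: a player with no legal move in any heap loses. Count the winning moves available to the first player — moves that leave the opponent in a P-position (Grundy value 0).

Heap A, S = {1, 3, 5, 7, 8}:
G(0) = 0
G(1) = mex{0} = 1
G(2) = mex{1} = 0
G(3) = mex{0,0} = 1
G(4) = mex{1,1} = 0
G(5) = mex{0,0,0} = 1
G(6) = mex{1,1,1} = 0
G(7) = mex{0,0,0,0} = 1
G(8) = mex{1,1,1,1,0} = 2
G(9) = mex{2,0,0,0,1} = 3
G(10) = mex{3,1,1,1,0} = 2
G(11) = mex{2,2,0,0,1} = 3
G_A(11) = 3.
Heap B, S = {4, 5, 6, 7, 8}:
G(0) = 0
G(1) = mex{} = 0
G(2) = mex{} = 0
G(3) = mex{} = 0
G(4) = mex{0} = 1
G(5) = mex{0,0} = 1
G(6) = mex{0,0,0} = 1
G(7) = mex{0,0,0,0} = 1
G(8) = mex{1,0,0,0,0} = 2
G(9) = mex{1,1,0,0,0} = 2
G(10) = mex{1,1,1,0,0} = 2
G(11) = mex{1,1,1,1,0} = 2
G(12) = mex{2,1,1,1,1} = 0
G(13) = mex{2,2,1,1,1} = 0
G(14) = mex{2,2,2,1,1} = 0
G(15) = mex{2,2,2,2,1} = 0
G(16) = mex{0,2,2,2,2} = 1
G(17) = mex{0,0,2,2,2} = 1
G(18) = mex{0,0,0,2,2} = 1
G_B(18) = 1.
Heap C, S = {1, 6, 7, 8, 9}:
n :  0  1  2  3  4  5  6  7  8  9 10 11 12 13 14 15 16 17
G :  0  1  0  1  0  1  2  3  2  3  2  3  4  5  0  1  0  1
G_C(17) = 1.
Combined Grundy value = 3 ⊕ 1 ⊕ 1 = 3.
A winning move leaves total XOR = 0, i.e. changes one component's Grundy value g to g ⊕ X where X is the current total.
Heap A: need g' = 3⊕3 = 0. Options: 11−1→G=2, 11−3→G=2, 11−5→G=0, 11−7→G=0, 11−8→G=1. Hits: 2.
Heap B: need g' = 1⊕3 = 2. Options: 18−4→G=0, 18−5→G=0, 18−6→G=0, 18−7→G=2, 18−8→G=2. Hits: 2.
Heap C: need g' = 1⊕3 = 2. Options: 17−1→G=0, 17−6→G=3, 17−7→G=2, 17−8→G=3, 17−9→G=2. Hits: 2.

6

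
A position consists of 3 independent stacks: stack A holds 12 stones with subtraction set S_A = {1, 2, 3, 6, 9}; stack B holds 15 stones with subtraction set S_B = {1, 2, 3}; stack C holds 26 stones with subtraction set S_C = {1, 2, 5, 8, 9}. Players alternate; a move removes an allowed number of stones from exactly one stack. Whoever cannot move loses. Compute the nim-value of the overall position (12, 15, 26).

3

Stack A, S = {1, 2, 3, 6, 9}:
n :  0  1  2  3  4  5  6  7  8  9 10 11 12
G :  0  1  2  3  0  1  2  3  0  1  2  3  0
G_A(12) = 0.
Stack B, S = {1, 2, 3}:
G(0) = 0
G(1) = mex{0} = 1
G(2) = mex{1,0} = 2
G(3) = mex{2,1,0} = 3
G(4) = mex{3,2,1} = 0
G(5) = mex{0,3,2} = 1
G(6) = mex{1,0,3} = 2
G(7) = mex{2,1,0} = 3
G(8) = mex{3,2,1} = 0
G(9) = mex{0,3,2} = 1
G(10) = mex{1,0,3} = 2
G(11) = mex{2,1,0} = 3
G(12) = mex{3,2,1} = 0
G(13) = mex{0,3,2} = 1
G(14) = mex{1,0,3} = 2
G(15) = mex{2,1,0} = 3
G_B(15) = 3.
Stack C, S = {1, 2, 5, 8, 9}:
G(0) = 0
G(1) = mex{0} = 1
G(2) = mex{1,0} = 2
G(3) = mex{2,1} = 0
G(4) = mex{0,2} = 1
G(5) = mex{1,0,0} = 2
G(6) = mex{2,1,1} = 0
G(7) = mex{0,2,2} = 1
G(8) = mex{1,0,0,0} = 2
G(9) = mex{2,1,1,1,0} = 3
G(10) = mex{3,2,2,2,1} = 0
G(11) = mex{0,3,0,0,2} = 1
G(12) = mex{1,0,1,1,0} = 2
G(13) = mex{2,1,2,2,1} = 0
G(14) = mex{0,2,3,0,2} = 1
G(15) = mex{1,0,0,1,0} = 2
G(16) = mex{2,1,1,2,1} = 0
G(17) = mex{0,2,2,3,2} = 1
G(18) = mex{1,0,0,0,3} = 2
G(19) = mex{2,1,1,1,0} = 3
G(20) = mex{3,2,2,2,1} = 0
G(21) = mex{0,3,0,0,2} = 1
G(22) = mex{1,0,1,1,0} = 2
G(23) = mex{2,1,2,2,1} = 0
G(24) = mex{0,2,3,0,2} = 1
G(25) = mex{1,0,0,1,0} = 2
G(26) = mex{2,1,1,2,1} = 0
G_C(26) = 0.
Combined Grundy value = 0 ⊕ 3 ⊕ 0 = 3.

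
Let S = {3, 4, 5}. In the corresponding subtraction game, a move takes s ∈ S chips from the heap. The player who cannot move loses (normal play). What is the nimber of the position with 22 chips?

2

n :  0  1  2  3  4  5  6  7  8  9 10 11 12 13 14 15 16 17 18 19 20 21 22
G :  0  0  0  1  1  1  2  2  0  0  0  1  1  1  2  2  0  0  0  1  1  1  2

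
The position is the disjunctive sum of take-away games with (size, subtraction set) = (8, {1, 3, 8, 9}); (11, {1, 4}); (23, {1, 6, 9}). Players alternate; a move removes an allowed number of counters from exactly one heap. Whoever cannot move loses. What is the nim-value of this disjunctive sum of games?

Heap A, S = {1, 3, 8, 9}:
G(0) = 0
G(1) = mex{0} = 1
G(2) = mex{1} = 0
G(3) = mex{0,0} = 1
G(4) = mex{1,1} = 0
G(5) = mex{0,0} = 1
G(6) = mex{1,1} = 0
G(7) = mex{0,0} = 1
G(8) = mex{1,1,0} = 2
G_A(8) = 2.
Heap B, S = {1, 4}:
G(0) = 0
G(1) = mex{0} = 1
G(2) = mex{1} = 0
G(3) = mex{0} = 1
G(4) = mex{1,0} = 2
G(5) = mex{2,1} = 0
G(6) = mex{0,0} = 1
G(7) = mex{1,1} = 0
G(8) = mex{0,2} = 1
G(9) = mex{1,0} = 2
G(10) = mex{2,1} = 0
G(11) = mex{0,0} = 1
G_B(11) = 1.
Heap C, S = {1, 6, 9}:
G(0) = 0
G(1) = mex{0} = 1
G(2) = mex{1} = 0
G(3) = mex{0} = 1
G(4) = mex{1} = 0
G(5) = mex{0} = 1
G(6) = mex{1,0} = 2
G(7) = mex{2,1} = 0
G(8) = mex{0,0} = 1
G(9) = mex{1,1,0} = 2
G(10) = mex{2,0,1} = 3
G(11) = mex{3,1,0} = 2
G(12) = mex{2,2,1} = 0
G(13) = mex{0,0,0} = 1
G(14) = mex{1,1,1} = 0
G(15) = mex{0,2,2} = 1
G(16) = mex{1,3,0} = 2
G(17) = mex{2,2,1} = 0
G(18) = mex{0,0,2} = 1
G(19) = mex{1,1,3} = 0
G(20) = mex{0,0,2} = 1
G(21) = mex{1,1,0} = 2
G(22) = mex{2,2,1} = 0
G(23) = mex{0,0,0} = 1
G_C(23) = 1.
Combined Grundy value = 2 ⊕ 1 ⊕ 1 = 2.

2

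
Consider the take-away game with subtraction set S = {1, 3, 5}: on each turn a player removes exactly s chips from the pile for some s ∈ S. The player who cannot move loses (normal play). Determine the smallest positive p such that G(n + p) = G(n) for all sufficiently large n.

G(0) = 0
G(1) = mex{0} = 1
G(2) = mex{1} = 0
G(3) = mex{0,0} = 1
G(4) = mex{1,1} = 0
G(5) = mex{0,0,0} = 1
G(6) = mex{1,1,1} = 0
G(7) = mex{0,0,0} = 1
G(8) = mex{1,1,1} = 0
G(9) = mex{0,0,0} = 1
G(10) = mex{1,1,1} = 0
G(11) = mex{0,0,0} = 1
G(12) = mex{1,1,1} = 0
G(13) = mex{0,0,0} = 1
G(14) = mex{1,1,1} = 0
G(n+2) = G(n) holds for n = 0,…,4 (a full window of length max(S) = 5), so the sequence is purely periodic with period 2.

2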